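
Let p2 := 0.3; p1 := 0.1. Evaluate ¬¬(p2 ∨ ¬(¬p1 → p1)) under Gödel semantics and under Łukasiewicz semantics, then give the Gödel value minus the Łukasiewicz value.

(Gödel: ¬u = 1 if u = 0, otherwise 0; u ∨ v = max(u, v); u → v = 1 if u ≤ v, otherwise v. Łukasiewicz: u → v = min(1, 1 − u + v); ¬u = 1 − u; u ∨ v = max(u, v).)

0.20

Gödel evaluation:
  ¬p1: Gödel ¬ of 0.1 = 0 (operand ≠ 0)
  (¬p1 → p1): 0 ≤ 0.1, so result = 1
  ¬(¬p1 → p1): Gödel ¬ of 1 = 0 (operand ≠ 0)
  (p2 ∨ ¬(¬p1 → p1)) = max(0.3, 0) = 0.3
  ¬(p2 ∨ ¬(¬p1 → p1)): Gödel ¬ of 0.3 = 0 (operand ≠ 0)
  ¬¬(p2 ∨ ¬(¬p1 → p1)): Gödel ¬ of 0 = 1 (operand is 0)
  Gödel value = 1
Łukasiewicz evaluation:
  ¬p1: Łukasiewicz ¬ gives 1 − 0.1 = 0.9
  (¬p1 → p1): min(1, 1 − 0.9 + 0.1) = 0.2
  ¬(¬p1 → p1): Łukasiewicz ¬ gives 1 − 0.2 = 0.8
  (p2 ∨ ¬(¬p1 → p1)) = max(0.3, 0.8) = 0.8
  ¬(p2 ∨ ¬(¬p1 → p1)): Łukasiewicz ¬ gives 1 − 0.8 = 0.2
  ¬¬(p2 ∨ ¬(¬p1 → p1)): Łukasiewicz ¬ gives 1 − 0.2 = 0.8
  Łukasiewicz value = 0.8
Difference: 1 − 0.8 = 0.20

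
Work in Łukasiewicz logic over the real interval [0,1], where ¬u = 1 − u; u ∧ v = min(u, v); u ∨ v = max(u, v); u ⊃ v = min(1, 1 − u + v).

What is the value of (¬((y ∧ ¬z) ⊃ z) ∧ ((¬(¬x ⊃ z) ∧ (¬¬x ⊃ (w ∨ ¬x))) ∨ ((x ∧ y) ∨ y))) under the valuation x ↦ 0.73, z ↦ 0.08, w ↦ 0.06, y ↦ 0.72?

0.64

¬z: Łukasiewicz ¬ gives 1 − 0.08 = 0.92
(y ∧ ¬z) = min(0.72, 0.92) = 0.72
((y ∧ ¬z) ⊃ z): min(1, 1 − 0.72 + 0.08) = 0.36
¬((y ∧ ¬z) ⊃ z): Łukasiewicz ¬ gives 1 − 0.36 = 0.64
¬x: Łukasiewicz ¬ gives 1 − 0.73 = 0.27
(¬x ⊃ z): min(1, 1 − 0.27 + 0.08) = 0.81
¬(¬x ⊃ z): Łukasiewicz ¬ gives 1 − 0.81 = 0.19
¬x: Łukasiewicz ¬ gives 1 − 0.73 = 0.27
¬¬x: Łukasiewicz ¬ gives 1 − 0.27 = 0.73
¬x: Łukasiewicz ¬ gives 1 − 0.73 = 0.27
(w ∨ ¬x) = max(0.06, 0.27) = 0.27
(¬¬x ⊃ (w ∨ ¬x)): min(1, 1 − 0.73 + 0.27) = 0.54
(¬(¬x ⊃ z) ∧ (¬¬x ⊃ (w ∨ ¬x))) = min(0.19, 0.54) = 0.19
(x ∧ y) = min(0.73, 0.72) = 0.72
((x ∧ y) ∨ y) = max(0.72, 0.72) = 0.72
((¬(¬x ⊃ z) ∧ (¬¬x ⊃ (w ∨ ¬x))) ∨ ((x ∧ y) ∨ y)) = max(0.19, 0.72) = 0.72
(¬((y ∧ ¬z) ⊃ z) ∧ ((¬(¬x ⊃ z) ∧ (¬¬x ⊃ (w ∨ ¬x))) ∨ ((x ∧ y) ∨ y))) = min(0.64, 0.72) = 0.64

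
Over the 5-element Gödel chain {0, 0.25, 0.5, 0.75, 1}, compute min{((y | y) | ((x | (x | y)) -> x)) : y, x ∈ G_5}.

0.25

The minimum is attained at y = 0.25, x = 0:
  (y | y) = max(0.25, 0.25) = 0.25
  (x | y) = max(0, 0.25) = 0.25
  (x | (x | y)) = max(0, 0.25) = 0.25
  ((x | (x | y)) -> x): 0.25 > 0, so result = 0
  ((y | y) | ((x | (x | y)) -> x)) = max(0.25, 0) = 0.25
Checking all 25 assignments confirms none give a value below 0.25.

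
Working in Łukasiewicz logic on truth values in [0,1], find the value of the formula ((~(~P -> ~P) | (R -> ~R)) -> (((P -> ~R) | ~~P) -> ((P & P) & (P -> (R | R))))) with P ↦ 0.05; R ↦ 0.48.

~P: Łukasiewicz ¬ gives 1 − 0.05 = 0.95
~P: Łukasiewicz ¬ gives 1 − 0.05 = 0.95
(~P -> ~P): min(1, 1 − 0.95 + 0.95) = 1
~(~P -> ~P): Łukasiewicz ¬ gives 1 − 1 = 0
~R: Łukasiewicz ¬ gives 1 − 0.48 = 0.52
(R -> ~R): min(1, 1 − 0.48 + 0.52) = 1
(~(~P -> ~P) | (R -> ~R)) = max(0, 1) = 1
~R: Łukasiewicz ¬ gives 1 − 0.48 = 0.52
(P -> ~R): min(1, 1 − 0.05 + 0.52) = 1
~P: Łukasiewicz ¬ gives 1 − 0.05 = 0.95
~~P: Łukasiewicz ¬ gives 1 − 0.95 = 0.05
((P -> ~R) | ~~P) = max(1, 0.05) = 1
(P & P) = min(0.05, 0.05) = 0.05
(R | R) = max(0.48, 0.48) = 0.48
(P -> (R | R)): min(1, 1 − 0.05 + 0.48) = 1
((P & P) & (P -> (R | R))) = min(0.05, 1) = 0.05
(((P -> ~R) | ~~P) -> ((P & P) & (P -> (R | R)))): min(1, 1 − 1 + 0.05) = 0.05
((~(~P -> ~P) | (R -> ~R)) -> (((P -> ~R) | ~~P) -> ((P & P) & (P -> (R | R))))): min(1, 1 − 1 + 0.05) = 0.05

0.05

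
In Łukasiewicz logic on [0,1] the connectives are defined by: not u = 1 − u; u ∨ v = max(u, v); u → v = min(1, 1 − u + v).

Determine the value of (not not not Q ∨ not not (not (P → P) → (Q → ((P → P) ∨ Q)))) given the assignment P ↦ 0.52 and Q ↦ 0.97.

1.00

not Q: Łukasiewicz ¬ gives 1 − 0.97 = 0.03
not not Q: Łukasiewicz ¬ gives 1 − 0.03 = 0.97
not not not Q: Łukasiewicz ¬ gives 1 − 0.97 = 0.03
(P → P): min(1, 1 − 0.52 + 0.52) = 1
not (P → P): Łukasiewicz ¬ gives 1 − 1 = 0
(P → P): min(1, 1 − 0.52 + 0.52) = 1
((P → P) ∨ Q) = max(1, 0.97) = 1
(Q → ((P → P) ∨ Q)): min(1, 1 − 0.97 + 1) = 1
(not (P → P) → (Q → ((P → P) ∨ Q))): min(1, 1 − 0 + 1) = 1
not (not (P → P) → (Q → ((P → P) ∨ Q))): Łukasiewicz ¬ gives 1 − 1 = 0
not not (not (P → P) → (Q → ((P → P) ∨ Q))): Łukasiewicz ¬ gives 1 − 0 = 1
(not not not Q ∨ not not (not (P → P) → (Q → ((P → P) ∨ Q)))) = max(0.03, 1) = 1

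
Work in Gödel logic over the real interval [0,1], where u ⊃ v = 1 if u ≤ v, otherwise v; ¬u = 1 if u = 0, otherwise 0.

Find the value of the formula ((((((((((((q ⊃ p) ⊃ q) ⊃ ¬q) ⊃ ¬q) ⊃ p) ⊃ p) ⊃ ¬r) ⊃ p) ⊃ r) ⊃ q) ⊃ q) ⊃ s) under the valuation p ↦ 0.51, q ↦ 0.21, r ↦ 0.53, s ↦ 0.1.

(q ⊃ p): 0.21 ≤ 0.51, so result = 1
((q ⊃ p) ⊃ q): 1 > 0.21, so result = 0.21
¬q: Gödel ¬ of 0.21 = 0 (operand ≠ 0)
(((q ⊃ p) ⊃ q) ⊃ ¬q): 0.21 > 0, so result = 0
¬q: Gödel ¬ of 0.21 = 0 (operand ≠ 0)
((((q ⊃ p) ⊃ q) ⊃ ¬q) ⊃ ¬q): 0 ≤ 0, so result = 1
(((((q ⊃ p) ⊃ q) ⊃ ¬q) ⊃ ¬q) ⊃ p): 1 > 0.51, so result = 0.51
((((((q ⊃ p) ⊃ q) ⊃ ¬q) ⊃ ¬q) ⊃ p) ⊃ p): 0.51 ≤ 0.51, so result = 1
¬r: Gödel ¬ of 0.53 = 0 (operand ≠ 0)
(((((((q ⊃ p) ⊃ q) ⊃ ¬q) ⊃ ¬q) ⊃ p) ⊃ p) ⊃ ¬r): 1 > 0, so result = 0
((((((((q ⊃ p) ⊃ q) ⊃ ¬q) ⊃ ¬q) ⊃ p) ⊃ p) ⊃ ¬r) ⊃ p): 0 ≤ 0.51, so result = 1
(((((((((q ⊃ p) ⊃ q) ⊃ ¬q) ⊃ ¬q) ⊃ p) ⊃ p) ⊃ ¬r) ⊃ p) ⊃ r): 1 > 0.53, so result = 0.53
((((((((((q ⊃ p) ⊃ q) ⊃ ¬q) ⊃ ¬q) ⊃ p) ⊃ p) ⊃ ¬r) ⊃ p) ⊃ r) ⊃ q): 0.53 > 0.21, so result = 0.21
(((((((((((q ⊃ p) ⊃ q) ⊃ ¬q) ⊃ ¬q) ⊃ p) ⊃ p) ⊃ ¬r) ⊃ p) ⊃ r) ⊃ q) ⊃ q): 0.21 ≤ 0.21, so result = 1
((((((((((((q ⊃ p) ⊃ q) ⊃ ¬q) ⊃ ¬q) ⊃ p) ⊃ p) ⊃ ¬r) ⊃ p) ⊃ r) ⊃ q) ⊃ q) ⊃ s): 1 > 0.1, so result = 0.1

0.10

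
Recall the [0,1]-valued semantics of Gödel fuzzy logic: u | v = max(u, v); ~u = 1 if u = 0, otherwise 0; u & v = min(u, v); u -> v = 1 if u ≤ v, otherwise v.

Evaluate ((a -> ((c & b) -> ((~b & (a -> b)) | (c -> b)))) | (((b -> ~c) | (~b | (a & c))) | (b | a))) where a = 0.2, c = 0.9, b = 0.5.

1.00

(c & b) = min(0.9, 0.5) = 0.5
~b: Gödel ¬ of 0.5 = 0 (operand ≠ 0)
(a -> b): 0.2 ≤ 0.5, so result = 1
(~b & (a -> b)) = min(0, 1) = 0
(c -> b): 0.9 > 0.5, so result = 0.5
((~b & (a -> b)) | (c -> b)) = max(0, 0.5) = 0.5
((c & b) -> ((~b & (a -> b)) | (c -> b))): 0.5 ≤ 0.5, so result = 1
(a -> ((c & b) -> ((~b & (a -> b)) | (c -> b)))): 0.2 ≤ 1, so result = 1
~c: Gödel ¬ of 0.9 = 0 (operand ≠ 0)
(b -> ~c): 0.5 > 0, so result = 0
~b: Gödel ¬ of 0.5 = 0 (operand ≠ 0)
(a & c) = min(0.2, 0.9) = 0.2
(~b | (a & c)) = max(0, 0.2) = 0.2
((b -> ~c) | (~b | (a & c))) = max(0, 0.2) = 0.2
(b | a) = max(0.5, 0.2) = 0.5
(((b -> ~c) | (~b | (a & c))) | (b | a)) = max(0.2, 0.5) = 0.5
((a -> ((c & b) -> ((~b & (a -> b)) | (c -> b)))) | (((b -> ~c) | (~b | (a & c))) | (b | a))) = max(1, 0.5) = 1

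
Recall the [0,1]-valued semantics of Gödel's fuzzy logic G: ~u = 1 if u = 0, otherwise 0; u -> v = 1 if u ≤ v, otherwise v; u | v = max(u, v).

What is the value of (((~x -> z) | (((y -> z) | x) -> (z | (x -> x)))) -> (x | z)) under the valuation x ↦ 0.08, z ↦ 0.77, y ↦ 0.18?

~x: Gödel ¬ of 0.08 = 0 (operand ≠ 0)
(~x -> z): 0 ≤ 0.77, so result = 1
(y -> z): 0.18 ≤ 0.77, so result = 1
((y -> z) | x) = max(1, 0.08) = 1
(x -> x): 0.08 ≤ 0.08, so result = 1
(z | (x -> x)) = max(0.77, 1) = 1
(((y -> z) | x) -> (z | (x -> x))): 1 ≤ 1, so result = 1
((~x -> z) | (((y -> z) | x) -> (z | (x -> x)))) = max(1, 1) = 1
(x | z) = max(0.08, 0.77) = 0.77
(((~x -> z) | (((y -> z) | x) -> (z | (x -> x)))) -> (x | z)): 1 > 0.77, so result = 0.77

0.77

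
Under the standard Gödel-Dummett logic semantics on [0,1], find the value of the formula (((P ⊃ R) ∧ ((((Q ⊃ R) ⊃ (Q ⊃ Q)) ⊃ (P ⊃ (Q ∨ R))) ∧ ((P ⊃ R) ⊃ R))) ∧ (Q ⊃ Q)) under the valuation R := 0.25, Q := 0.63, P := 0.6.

(P ⊃ R): 0.6 > 0.25, so result = 0.25
(Q ⊃ R): 0.63 > 0.25, so result = 0.25
(Q ⊃ Q): 0.63 ≤ 0.63, so result = 1
((Q ⊃ R) ⊃ (Q ⊃ Q)): 0.25 ≤ 1, so result = 1
(Q ∨ R) = max(0.63, 0.25) = 0.63
(P ⊃ (Q ∨ R)): 0.6 ≤ 0.63, so result = 1
(((Q ⊃ R) ⊃ (Q ⊃ Q)) ⊃ (P ⊃ (Q ∨ R))): 1 ≤ 1, so result = 1
(P ⊃ R): 0.6 > 0.25, so result = 0.25
((P ⊃ R) ⊃ R): 0.25 ≤ 0.25, so result = 1
((((Q ⊃ R) ⊃ (Q ⊃ Q)) ⊃ (P ⊃ (Q ∨ R))) ∧ ((P ⊃ R) ⊃ R)) = min(1, 1) = 1
((P ⊃ R) ∧ ((((Q ⊃ R) ⊃ (Q ⊃ Q)) ⊃ (P ⊃ (Q ∨ R))) ∧ ((P ⊃ R) ⊃ R))) = min(0.25, 1) = 0.25
(Q ⊃ Q): 0.63 ≤ 0.63, so result = 1
(((P ⊃ R) ∧ ((((Q ⊃ R) ⊃ (Q ⊃ Q)) ⊃ (P ⊃ (Q ∨ R))) ∧ ((P ⊃ R) ⊃ R))) ∧ (Q ⊃ Q)) = min(0.25, 1) = 0.25

0.25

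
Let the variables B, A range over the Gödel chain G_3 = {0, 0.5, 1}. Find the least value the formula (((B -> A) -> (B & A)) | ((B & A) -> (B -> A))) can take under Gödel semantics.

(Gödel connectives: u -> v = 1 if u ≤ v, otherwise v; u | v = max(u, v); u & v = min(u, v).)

1.00

Every assignment gives 1. For instance at B = 0, A = 0:
  (B -> A): 0 ≤ 0, so result = 1
  (B & A) = min(0, 0) = 0
  ((B -> A) -> (B & A)): 1 > 0, so result = 0
  (B & A) = min(0, 0) = 0
  (B -> A): 0 ≤ 0, so result = 1
  ((B & A) -> (B -> A)): 0 ≤ 1, so result = 1
  (((B -> A) -> (B & A)) | ((B & A) -> (B -> A))) = max(0, 1) = 1
All 9 assignments give value 1 — the formula is a G_3-tautology.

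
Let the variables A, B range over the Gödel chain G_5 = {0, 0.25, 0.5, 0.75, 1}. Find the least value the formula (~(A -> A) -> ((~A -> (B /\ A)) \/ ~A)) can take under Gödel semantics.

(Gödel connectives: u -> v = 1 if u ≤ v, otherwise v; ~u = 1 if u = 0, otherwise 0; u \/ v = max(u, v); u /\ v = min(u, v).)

Every assignment gives 1. For instance at A = 0, B = 0:
  (A -> A): 0 ≤ 0, so result = 1
  ~(A -> A): Gödel ¬ of 1 = 0 (operand ≠ 0)
  ~A: Gödel ¬ of 0 = 1 (operand is 0)
  (B /\ A) = min(0, 0) = 0
  (~A -> (B /\ A)): 1 > 0, so result = 0
  ~A: Gödel ¬ of 0 = 1 (operand is 0)
  ((~A -> (B /\ A)) \/ ~A) = max(0, 1) = 1
  (~(A -> A) -> ((~A -> (B /\ A)) \/ ~A)): 0 ≤ 1, so result = 1
All 25 assignments give value 1 — the formula is a G_5-tautology.

1.00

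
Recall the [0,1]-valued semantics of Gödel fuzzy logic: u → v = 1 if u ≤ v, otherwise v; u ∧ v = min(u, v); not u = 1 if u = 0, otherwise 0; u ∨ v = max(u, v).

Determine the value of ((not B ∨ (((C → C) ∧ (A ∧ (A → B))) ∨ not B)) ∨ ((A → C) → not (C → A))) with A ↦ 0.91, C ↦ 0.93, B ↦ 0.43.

0.43

not B: Gödel ¬ of 0.43 = 0 (operand ≠ 0)
(C → C): 0.93 ≤ 0.93, so result = 1
(A → B): 0.91 > 0.43, so result = 0.43
(A ∧ (A → B)) = min(0.91, 0.43) = 0.43
((C → C) ∧ (A ∧ (A → B))) = min(1, 0.43) = 0.43
not B: Gödel ¬ of 0.43 = 0 (operand ≠ 0)
(((C → C) ∧ (A ∧ (A → B))) ∨ not B) = max(0.43, 0) = 0.43
(not B ∨ (((C → C) ∧ (A ∧ (A → B))) ∨ not B)) = max(0, 0.43) = 0.43
(A → C): 0.91 ≤ 0.93, so result = 1
(C → A): 0.93 > 0.91, so result = 0.91
not (C → A): Gödel ¬ of 0.91 = 0 (operand ≠ 0)
((A → C) → not (C → A)): 1 > 0, so result = 0
((not B ∨ (((C → C) ∧ (A ∧ (A → B))) ∨ not B)) ∨ ((A → C) → not (C → A))) = max(0.43, 0) = 0.43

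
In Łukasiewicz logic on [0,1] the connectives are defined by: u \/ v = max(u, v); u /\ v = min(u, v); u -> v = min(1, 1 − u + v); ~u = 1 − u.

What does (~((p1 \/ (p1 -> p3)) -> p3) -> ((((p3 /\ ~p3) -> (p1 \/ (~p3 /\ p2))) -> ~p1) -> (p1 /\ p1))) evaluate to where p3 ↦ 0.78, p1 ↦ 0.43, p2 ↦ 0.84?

(p1 -> p3): min(1, 1 − 0.43 + 0.78) = 1
(p1 \/ (p1 -> p3)) = max(0.43, 1) = 1
((p1 \/ (p1 -> p3)) -> p3): min(1, 1 − 1 + 0.78) = 0.78
~((p1 \/ (p1 -> p3)) -> p3): Łukasiewicz ¬ gives 1 − 0.78 = 0.22
~p3: Łukasiewicz ¬ gives 1 − 0.78 = 0.22
(p3 /\ ~p3) = min(0.78, 0.22) = 0.22
~p3: Łukasiewicz ¬ gives 1 − 0.78 = 0.22
(~p3 /\ p2) = min(0.22, 0.84) = 0.22
(p1 \/ (~p3 /\ p2)) = max(0.43, 0.22) = 0.43
((p3 /\ ~p3) -> (p1 \/ (~p3 /\ p2))): min(1, 1 − 0.22 + 0.43) = 1
~p1: Łukasiewicz ¬ gives 1 − 0.43 = 0.57
(((p3 /\ ~p3) -> (p1 \/ (~p3 /\ p2))) -> ~p1): min(1, 1 − 1 + 0.57) = 0.57
(p1 /\ p1) = min(0.43, 0.43) = 0.43
((((p3 /\ ~p3) -> (p1 \/ (~p3 /\ p2))) -> ~p1) -> (p1 /\ p1)): min(1, 1 − 0.57 + 0.43) = 0.86
(~((p1 \/ (p1 -> p3)) -> p3) -> ((((p3 /\ ~p3) -> (p1 \/ (~p3 /\ p2))) -> ~p1) -> (p1 /\ p1))): min(1, 1 − 0.22 + 0.86) = 1

1.00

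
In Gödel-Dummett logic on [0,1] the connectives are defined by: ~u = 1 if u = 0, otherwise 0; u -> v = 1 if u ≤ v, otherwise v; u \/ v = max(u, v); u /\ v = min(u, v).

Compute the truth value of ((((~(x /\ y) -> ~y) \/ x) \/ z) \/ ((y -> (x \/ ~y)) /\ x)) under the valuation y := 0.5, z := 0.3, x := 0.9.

(x /\ y) = min(0.9, 0.5) = 0.5
~(x /\ y): Gödel ¬ of 0.5 = 0 (operand ≠ 0)
~y: Gödel ¬ of 0.5 = 0 (operand ≠ 0)
(~(x /\ y) -> ~y): 0 ≤ 0, so result = 1
((~(x /\ y) -> ~y) \/ x) = max(1, 0.9) = 1
(((~(x /\ y) -> ~y) \/ x) \/ z) = max(1, 0.3) = 1
~y: Gödel ¬ of 0.5 = 0 (operand ≠ 0)
(x \/ ~y) = max(0.9, 0) = 0.9
(y -> (x \/ ~y)): 0.5 ≤ 0.9, so result = 1
((y -> (x \/ ~y)) /\ x) = min(1, 0.9) = 0.9
((((~(x /\ y) -> ~y) \/ x) \/ z) \/ ((y -> (x \/ ~y)) /\ x)) = max(1, 0.9) = 1

1.00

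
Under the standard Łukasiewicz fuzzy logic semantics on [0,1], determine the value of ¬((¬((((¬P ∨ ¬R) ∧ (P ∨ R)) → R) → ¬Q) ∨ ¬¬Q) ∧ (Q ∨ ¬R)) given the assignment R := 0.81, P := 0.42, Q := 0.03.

0.97

¬P: Łukasiewicz ¬ gives 1 − 0.42 = 0.58
¬R: Łukasiewicz ¬ gives 1 − 0.81 = 0.19
(¬P ∨ ¬R) = max(0.58, 0.19) = 0.58
(P ∨ R) = max(0.42, 0.81) = 0.81
((¬P ∨ ¬R) ∧ (P ∨ R)) = min(0.58, 0.81) = 0.58
(((¬P ∨ ¬R) ∧ (P ∨ R)) → R): min(1, 1 − 0.58 + 0.81) = 1
¬Q: Łukasiewicz ¬ gives 1 − 0.03 = 0.97
((((¬P ∨ ¬R) ∧ (P ∨ R)) → R) → ¬Q): min(1, 1 − 1 + 0.97) = 0.97
¬((((¬P ∨ ¬R) ∧ (P ∨ R)) → R) → ¬Q): Łukasiewicz ¬ gives 1 − 0.97 = 0.03
¬Q: Łukasiewicz ¬ gives 1 − 0.03 = 0.97
¬¬Q: Łukasiewicz ¬ gives 1 − 0.97 = 0.03
(¬((((¬P ∨ ¬R) ∧ (P ∨ R)) → R) → ¬Q) ∨ ¬¬Q) = max(0.03, 0.03) = 0.03
¬R: Łukasiewicz ¬ gives 1 − 0.81 = 0.19
(Q ∨ ¬R) = max(0.03, 0.19) = 0.19
((¬((((¬P ∨ ¬R) ∧ (P ∨ R)) → R) → ¬Q) ∨ ¬¬Q) ∧ (Q ∨ ¬R)) = min(0.03, 0.19) = 0.03
¬((¬((((¬P ∨ ¬R) ∧ (P ∨ R)) → R) → ¬Q) ∨ ¬¬Q) ∧ (Q ∨ ¬R)): Łukasiewicz ¬ gives 1 − 0.03 = 0.97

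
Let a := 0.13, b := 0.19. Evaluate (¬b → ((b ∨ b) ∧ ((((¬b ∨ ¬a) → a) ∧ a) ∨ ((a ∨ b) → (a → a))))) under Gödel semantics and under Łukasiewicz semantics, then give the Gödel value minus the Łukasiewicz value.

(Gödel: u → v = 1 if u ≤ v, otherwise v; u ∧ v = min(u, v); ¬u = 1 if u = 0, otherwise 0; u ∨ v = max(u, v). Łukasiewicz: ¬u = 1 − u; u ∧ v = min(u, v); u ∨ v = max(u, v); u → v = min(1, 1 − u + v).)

Gödel evaluation:
  ¬b: Gödel ¬ of 0.19 = 0 (operand ≠ 0)
  (b ∨ b) = max(0.19, 0.19) = 0.19
  ¬b: Gödel ¬ of 0.19 = 0 (operand ≠ 0)
  ¬a: Gödel ¬ of 0.13 = 0 (operand ≠ 0)
  (¬b ∨ ¬a) = max(0, 0) = 0
  ((¬b ∨ ¬a) → a): 0 ≤ 0.13, so result = 1
  (((¬b ∨ ¬a) → a) ∧ a) = min(1, 0.13) = 0.13
  (a ∨ b) = max(0.13, 0.19) = 0.19
  (a → a): 0.13 ≤ 0.13, so result = 1
  ((a ∨ b) → (a → a)): 0.19 ≤ 1, so result = 1
  ((((¬b ∨ ¬a) → a) ∧ a) ∨ ((a ∨ b) → (a → a))) = max(0.13, 1) = 1
  ((b ∨ b) ∧ ((((¬b ∨ ¬a) → a) ∧ a) ∨ ((a ∨ b) → (a → a)))) = min(0.19, 1) = 0.19
  (¬b → ((b ∨ b) ∧ ((((¬b ∨ ¬a) → a) ∧ a) ∨ ((a ∨ b) → (a → a))))): 0 ≤ 0.19, so result = 1
  Gödel value = 1
Łukasiewicz evaluation:
  ¬b: Łukasiewicz ¬ gives 1 − 0.19 = 0.81
  (b ∨ b) = max(0.19, 0.19) = 0.19
  ¬b: Łukasiewicz ¬ gives 1 − 0.19 = 0.81
  ¬a: Łukasiewicz ¬ gives 1 − 0.13 = 0.87
  (¬b ∨ ¬a) = max(0.81, 0.87) = 0.87
  ((¬b ∨ ¬a) → a): min(1, 1 − 0.87 + 0.13) = 0.26
  (((¬b ∨ ¬a) → a) ∧ a) = min(0.26, 0.13) = 0.13
  (a ∨ b) = max(0.13, 0.19) = 0.19
  (a → a): min(1, 1 − 0.13 + 0.13) = 1
  ((a ∨ b) → (a → a)): min(1, 1 − 0.19 + 1) = 1
  ((((¬b ∨ ¬a) → a) ∧ a) ∨ ((a ∨ b) → (a → a))) = max(0.13, 1) = 1
  ((b ∨ b) ∧ ((((¬b ∨ ¬a) → a) ∧ a) ∨ ((a ∨ b) → (a → a)))) = min(0.19, 1) = 0.19
  (¬b → ((b ∨ b) ∧ ((((¬b ∨ ¬a) → a) ∧ a) ∨ ((a ∨ b) → (a → a))))): min(1, 1 − 0.81 + 0.19) = 0.38
  Łukasiewicz value = 0.38
Difference: 1 − 0.38 = 0.62

0.62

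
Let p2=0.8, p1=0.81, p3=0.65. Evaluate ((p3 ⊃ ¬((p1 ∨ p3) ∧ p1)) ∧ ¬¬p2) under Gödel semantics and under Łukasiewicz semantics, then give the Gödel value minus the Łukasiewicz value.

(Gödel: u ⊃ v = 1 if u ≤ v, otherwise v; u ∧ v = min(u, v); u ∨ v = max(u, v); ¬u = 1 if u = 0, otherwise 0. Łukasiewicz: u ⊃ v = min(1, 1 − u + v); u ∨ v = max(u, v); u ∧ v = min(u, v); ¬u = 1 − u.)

Gödel evaluation:
  (p1 ∨ p3) = max(0.81, 0.65) = 0.81
  ((p1 ∨ p3) ∧ p1) = min(0.81, 0.81) = 0.81
  ¬((p1 ∨ p3) ∧ p1): Gödel ¬ of 0.81 = 0 (operand ≠ 0)
  (p3 ⊃ ¬((p1 ∨ p3) ∧ p1)): 0.65 > 0, so result = 0
  ¬p2: Gödel ¬ of 0.8 = 0 (operand ≠ 0)
  ¬¬p2: Gödel ¬ of 0 = 1 (operand is 0)
  ((p3 ⊃ ¬((p1 ∨ p3) ∧ p1)) ∧ ¬¬p2) = min(0, 1) = 0
  Gödel value = 0
Łukasiewicz evaluation:
  (p1 ∨ p3) = max(0.81, 0.65) = 0.81
  ((p1 ∨ p3) ∧ p1) = min(0.81, 0.81) = 0.81
  ¬((p1 ∨ p3) ∧ p1): Łukasiewicz ¬ gives 1 − 0.81 = 0.19
  (p3 ⊃ ¬((p1 ∨ p3) ∧ p1)): min(1, 1 − 0.65 + 0.19) = 0.54
  ¬p2: Łukasiewicz ¬ gives 1 − 0.8 = 0.2
  ¬¬p2: Łukasiewicz ¬ gives 1 − 0.2 = 0.8
  ((p3 ⊃ ¬((p1 ∨ p3) ∧ p1)) ∧ ¬¬p2) = min(0.54, 0.8) = 0.54
  Łukasiewicz value = 0.54
Difference: 0 − 0.54 = -0.54

-0.54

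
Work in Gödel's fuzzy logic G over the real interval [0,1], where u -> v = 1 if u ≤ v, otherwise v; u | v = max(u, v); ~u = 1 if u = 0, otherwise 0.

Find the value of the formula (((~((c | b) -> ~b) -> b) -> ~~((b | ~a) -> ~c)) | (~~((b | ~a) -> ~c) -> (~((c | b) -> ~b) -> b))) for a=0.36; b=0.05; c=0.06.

1.00

(c | b) = max(0.06, 0.05) = 0.06
~b: Gödel ¬ of 0.05 = 0 (operand ≠ 0)
((c | b) -> ~b): 0.06 > 0, so result = 0
~((c | b) -> ~b): Gödel ¬ of 0 = 1 (operand is 0)
(~((c | b) -> ~b) -> b): 1 > 0.05, so result = 0.05
~a: Gödel ¬ of 0.36 = 0 (operand ≠ 0)
(b | ~a) = max(0.05, 0) = 0.05
~c: Gödel ¬ of 0.06 = 0 (operand ≠ 0)
((b | ~a) -> ~c): 0.05 > 0, so result = 0
~((b | ~a) -> ~c): Gödel ¬ of 0 = 1 (operand is 0)
~~((b | ~a) -> ~c): Gödel ¬ of 1 = 0 (operand ≠ 0)
((~((c | b) -> ~b) -> b) -> ~~((b | ~a) -> ~c)): 0.05 > 0, so result = 0
~a: Gödel ¬ of 0.36 = 0 (operand ≠ 0)
(b | ~a) = max(0.05, 0) = 0.05
~c: Gödel ¬ of 0.06 = 0 (operand ≠ 0)
((b | ~a) -> ~c): 0.05 > 0, so result = 0
~((b | ~a) -> ~c): Gödel ¬ of 0 = 1 (operand is 0)
~~((b | ~a) -> ~c): Gödel ¬ of 1 = 0 (operand ≠ 0)
(c | b) = max(0.06, 0.05) = 0.06
~b: Gödel ¬ of 0.05 = 0 (operand ≠ 0)
((c | b) -> ~b): 0.06 > 0, so result = 0
~((c | b) -> ~b): Gödel ¬ of 0 = 1 (operand is 0)
(~((c | b) -> ~b) -> b): 1 > 0.05, so result = 0.05
(~~((b | ~a) -> ~c) -> (~((c | b) -> ~b) -> b)): 0 ≤ 0.05, so result = 1
(((~((c | b) -> ~b) -> b) -> ~~((b | ~a) -> ~c)) | (~~((b | ~a) -> ~c) -> (~((c | b) -> ~b) -> b))) = max(0, 1) = 1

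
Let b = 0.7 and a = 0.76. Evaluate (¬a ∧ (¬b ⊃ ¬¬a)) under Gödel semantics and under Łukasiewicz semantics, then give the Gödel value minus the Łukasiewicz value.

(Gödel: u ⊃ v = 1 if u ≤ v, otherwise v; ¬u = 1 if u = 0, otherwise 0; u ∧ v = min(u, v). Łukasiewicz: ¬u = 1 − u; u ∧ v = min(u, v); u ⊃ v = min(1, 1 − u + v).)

-0.24

Gödel evaluation:
  ¬a: Gödel ¬ of 0.76 = 0 (operand ≠ 0)
  ¬b: Gödel ¬ of 0.7 = 0 (operand ≠ 0)
  ¬a: Gödel ¬ of 0.76 = 0 (operand ≠ 0)
  ¬¬a: Gödel ¬ of 0 = 1 (operand is 0)
  (¬b ⊃ ¬¬a): 0 ≤ 1, so result = 1
  (¬a ∧ (¬b ⊃ ¬¬a)) = min(0, 1) = 0
  Gödel value = 0
Łukasiewicz evaluation:
  ¬a: Łukasiewicz ¬ gives 1 − 0.76 = 0.24
  ¬b: Łukasiewicz ¬ gives 1 − 0.7 = 0.3
  ¬a: Łukasiewicz ¬ gives 1 − 0.76 = 0.24
  ¬¬a: Łukasiewicz ¬ gives 1 − 0.24 = 0.76
  (¬b ⊃ ¬¬a): min(1, 1 − 0.3 + 0.76) = 1
  (¬a ∧ (¬b ⊃ ¬¬a)) = min(0.24, 1) = 0.24
  Łukasiewicz value = 0.24
Difference: 0 − 0.24 = -0.24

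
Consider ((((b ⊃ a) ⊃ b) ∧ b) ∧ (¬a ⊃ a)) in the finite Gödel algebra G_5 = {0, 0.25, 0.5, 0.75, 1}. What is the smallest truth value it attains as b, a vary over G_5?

The minimum is attained at b = 0, a = 0:
  (b ⊃ a): 0 ≤ 0, so result = 1
  ((b ⊃ a) ⊃ b): 1 > 0, so result = 0
  (((b ⊃ a) ⊃ b) ∧ b) = min(0, 0) = 0
  ¬a: Gödel ¬ of 0 = 1 (operand is 0)
  (¬a ⊃ a): 1 > 0, so result = 0
  ((((b ⊃ a) ⊃ b) ∧ b) ∧ (¬a ⊃ a)) = min(0, 0) = 0
Checking all 25 assignments confirms none give a value below 0.00.

0.00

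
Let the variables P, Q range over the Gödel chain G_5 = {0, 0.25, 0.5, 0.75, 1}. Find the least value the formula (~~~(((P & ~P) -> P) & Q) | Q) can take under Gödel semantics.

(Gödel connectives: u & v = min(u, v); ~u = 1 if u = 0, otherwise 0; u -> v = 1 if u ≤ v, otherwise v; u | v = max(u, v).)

The minimum is attained at P = 0, Q = 0.25:
  ~P: Gödel ¬ of 0 = 1 (operand is 0)
  (P & ~P) = min(0, 1) = 0
  ((P & ~P) -> P): 0 ≤ 0, so result = 1
  (((P & ~P) -> P) & Q) = min(1, 0.25) = 0.25
  ~(((P & ~P) -> P) & Q): Gödel ¬ of 0.25 = 0 (operand ≠ 0)
  ~~(((P & ~P) -> P) & Q): Gödel ¬ of 0 = 1 (operand is 0)
  ~~~(((P & ~P) -> P) & Q): Gödel ¬ of 1 = 0 (operand ≠ 0)
  (~~~(((P & ~P) -> P) & Q) | Q) = max(0, 0.25) = 0.25
Checking all 25 assignments confirms none give a value below 0.25.

0.25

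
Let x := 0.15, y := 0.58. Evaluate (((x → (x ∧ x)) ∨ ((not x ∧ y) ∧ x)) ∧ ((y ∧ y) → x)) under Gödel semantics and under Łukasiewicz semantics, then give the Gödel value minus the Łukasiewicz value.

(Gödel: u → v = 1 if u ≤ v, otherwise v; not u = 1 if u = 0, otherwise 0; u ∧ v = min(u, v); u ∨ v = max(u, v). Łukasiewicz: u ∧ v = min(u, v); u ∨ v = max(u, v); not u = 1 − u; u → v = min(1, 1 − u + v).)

-0.42

Gödel evaluation:
  (x ∧ x) = min(0.15, 0.15) = 0.15
  (x → (x ∧ x)): 0.15 ≤ 0.15, so result = 1
  not x: Gödel ¬ of 0.15 = 0 (operand ≠ 0)
  (not x ∧ y) = min(0, 0.58) = 0
  ((not x ∧ y) ∧ x) = min(0, 0.15) = 0
  ((x → (x ∧ x)) ∨ ((not x ∧ y) ∧ x)) = max(1, 0) = 1
  (y ∧ y) = min(0.58, 0.58) = 0.58
  ((y ∧ y) → x): 0.58 > 0.15, so result = 0.15
  (((x → (x ∧ x)) ∨ ((not x ∧ y) ∧ x)) ∧ ((y ∧ y) → x)) = min(1, 0.15) = 0.15
  Gödel value = 0.15
Łukasiewicz evaluation:
  (x ∧ x) = min(0.15, 0.15) = 0.15
  (x → (x ∧ x)): min(1, 1 − 0.15 + 0.15) = 1
  not x: Łukasiewicz ¬ gives 1 − 0.15 = 0.85
  (not x ∧ y) = min(0.85, 0.58) = 0.58
  ((not x ∧ y) ∧ x) = min(0.58, 0.15) = 0.15
  ((x → (x ∧ x)) ∨ ((not x ∧ y) ∧ x)) = max(1, 0.15) = 1
  (y ∧ y) = min(0.58, 0.58) = 0.58
  ((y ∧ y) → x): min(1, 1 − 0.58 + 0.15) = 0.57
  (((x → (x ∧ x)) ∨ ((not x ∧ y) ∧ x)) ∧ ((y ∧ y) → x)) = min(1, 0.57) = 0.57
  Łukasiewicz value = 0.57
Difference: 0.15 − 0.57 = -0.42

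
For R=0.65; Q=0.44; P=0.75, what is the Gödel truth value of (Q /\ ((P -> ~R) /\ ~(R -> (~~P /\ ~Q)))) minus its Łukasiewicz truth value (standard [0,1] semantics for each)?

Gödel evaluation:
  ~R: Gödel ¬ of 0.65 = 0 (operand ≠ 0)
  (P -> ~R): 0.75 > 0, so result = 0
  ~P: Gödel ¬ of 0.75 = 0 (operand ≠ 0)
  ~~P: Gödel ¬ of 0 = 1 (operand is 0)
  ~Q: Gödel ¬ of 0.44 = 0 (operand ≠ 0)
  (~~P /\ ~Q) = min(1, 0) = 0
  (R -> (~~P /\ ~Q)): 0.65 > 0, so result = 0
  ~(R -> (~~P /\ ~Q)): Gödel ¬ of 0 = 1 (operand is 0)
  ((P -> ~R) /\ ~(R -> (~~P /\ ~Q))) = min(0, 1) = 0
  (Q /\ ((P -> ~R) /\ ~(R -> (~~P /\ ~Q)))) = min(0.44, 0) = 0
  Gödel value = 0
Łukasiewicz evaluation:
  ~R: Łukasiewicz ¬ gives 1 − 0.65 = 0.35
  (P -> ~R): min(1, 1 − 0.75 + 0.35) = 0.6
  ~P: Łukasiewicz ¬ gives 1 − 0.75 = 0.25
  ~~P: Łukasiewicz ¬ gives 1 − 0.25 = 0.75
  ~Q: Łukasiewicz ¬ gives 1 − 0.44 = 0.56
  (~~P /\ ~Q) = min(0.75, 0.56) = 0.56
  (R -> (~~P /\ ~Q)): min(1, 1 − 0.65 + 0.56) = 0.91
  ~(R -> (~~P /\ ~Q)): Łukasiewicz ¬ gives 1 − 0.91 = 0.09
  ((P -> ~R) /\ ~(R -> (~~P /\ ~Q))) = min(0.6, 0.09) = 0.09
  (Q /\ ((P -> ~R) /\ ~(R -> (~~P /\ ~Q)))) = min(0.44, 0.09) = 0.09
  Łukasiewicz value = 0.09
Difference: 0 − 0.09 = -0.09

-0.09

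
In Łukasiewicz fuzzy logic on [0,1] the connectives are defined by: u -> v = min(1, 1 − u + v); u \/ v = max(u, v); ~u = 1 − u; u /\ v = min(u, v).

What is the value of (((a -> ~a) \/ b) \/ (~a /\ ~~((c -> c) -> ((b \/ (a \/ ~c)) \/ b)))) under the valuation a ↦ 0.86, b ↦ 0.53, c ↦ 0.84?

0.53

~a: Łukasiewicz ¬ gives 1 − 0.86 = 0.14
(a -> ~a): min(1, 1 − 0.86 + 0.14) = 0.28
((a -> ~a) \/ b) = max(0.28, 0.53) = 0.53
~a: Łukasiewicz ¬ gives 1 − 0.86 = 0.14
(c -> c): min(1, 1 − 0.84 + 0.84) = 1
~c: Łukasiewicz ¬ gives 1 − 0.84 = 0.16
(a \/ ~c) = max(0.86, 0.16) = 0.86
(b \/ (a \/ ~c)) = max(0.53, 0.86) = 0.86
((b \/ (a \/ ~c)) \/ b) = max(0.86, 0.53) = 0.86
((c -> c) -> ((b \/ (a \/ ~c)) \/ b)): min(1, 1 − 1 + 0.86) = 0.86
~((c -> c) -> ((b \/ (a \/ ~c)) \/ b)): Łukasiewicz ¬ gives 1 − 0.86 = 0.14
~~((c -> c) -> ((b \/ (a \/ ~c)) \/ b)): Łukasiewicz ¬ gives 1 − 0.14 = 0.86
(~a /\ ~~((c -> c) -> ((b \/ (a \/ ~c)) \/ b))) = min(0.14, 0.86) = 0.14
(((a -> ~a) \/ b) \/ (~a /\ ~~((c -> c) -> ((b \/ (a \/ ~c)) \/ b)))) = max(0.53, 0.14) = 0.53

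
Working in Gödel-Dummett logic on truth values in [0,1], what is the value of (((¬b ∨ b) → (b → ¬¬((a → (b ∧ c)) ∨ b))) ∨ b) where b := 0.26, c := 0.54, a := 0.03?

1.00

¬b: Gödel ¬ of 0.26 = 0 (operand ≠ 0)
(¬b ∨ b) = max(0, 0.26) = 0.26
(b ∧ c) = min(0.26, 0.54) = 0.26
(a → (b ∧ c)): 0.03 ≤ 0.26, so result = 1
((a → (b ∧ c)) ∨ b) = max(1, 0.26) = 1
¬((a → (b ∧ c)) ∨ b): Gödel ¬ of 1 = 0 (operand ≠ 0)
¬¬((a → (b ∧ c)) ∨ b): Gödel ¬ of 0 = 1 (operand is 0)
(b → ¬¬((a → (b ∧ c)) ∨ b)): 0.26 ≤ 1, so result = 1
((¬b ∨ b) → (b → ¬¬((a → (b ∧ c)) ∨ b))): 0.26 ≤ 1, so result = 1
(((¬b ∨ b) → (b → ¬¬((a → (b ∧ c)) ∨ b))) ∨ b) = max(1, 0.26) = 1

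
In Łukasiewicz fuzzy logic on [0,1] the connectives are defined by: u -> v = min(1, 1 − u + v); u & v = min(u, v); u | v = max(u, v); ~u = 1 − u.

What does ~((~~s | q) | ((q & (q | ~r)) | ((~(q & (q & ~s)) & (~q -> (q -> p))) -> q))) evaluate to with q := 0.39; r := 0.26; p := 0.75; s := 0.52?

0.22

~s: Łukasiewicz ¬ gives 1 − 0.52 = 0.48
~~s: Łukasiewicz ¬ gives 1 − 0.48 = 0.52
(~~s | q) = max(0.52, 0.39) = 0.52
~r: Łukasiewicz ¬ gives 1 − 0.26 = 0.74
(q | ~r) = max(0.39, 0.74) = 0.74
(q & (q | ~r)) = min(0.39, 0.74) = 0.39
~s: Łukasiewicz ¬ gives 1 − 0.52 = 0.48
(q & ~s) = min(0.39, 0.48) = 0.39
(q & (q & ~s)) = min(0.39, 0.39) = 0.39
~(q & (q & ~s)): Łukasiewicz ¬ gives 1 − 0.39 = 0.61
~q: Łukasiewicz ¬ gives 1 − 0.39 = 0.61
(q -> p): min(1, 1 − 0.39 + 0.75) = 1
(~q -> (q -> p)): min(1, 1 − 0.61 + 1) = 1
(~(q & (q & ~s)) & (~q -> (q -> p))) = min(0.61, 1) = 0.61
((~(q & (q & ~s)) & (~q -> (q -> p))) -> q): min(1, 1 − 0.61 + 0.39) = 0.78
((q & (q | ~r)) | ((~(q & (q & ~s)) & (~q -> (q -> p))) -> q)) = max(0.39, 0.78) = 0.78
((~~s | q) | ((q & (q | ~r)) | ((~(q & (q & ~s)) & (~q -> (q -> p))) -> q))) = max(0.52, 0.78) = 0.78
~((~~s | q) | ((q & (q | ~r)) | ((~(q & (q & ~s)) & (~q -> (q -> p))) -> q))): Łukasiewicz ¬ gives 1 − 0.78 = 0.22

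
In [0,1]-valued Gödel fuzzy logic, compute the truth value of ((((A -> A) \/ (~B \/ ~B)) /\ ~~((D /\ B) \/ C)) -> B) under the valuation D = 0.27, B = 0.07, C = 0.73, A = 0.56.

(A -> A): 0.56 ≤ 0.56, so result = 1
~B: Gödel ¬ of 0.07 = 0 (operand ≠ 0)
~B: Gödel ¬ of 0.07 = 0 (operand ≠ 0)
(~B \/ ~B) = max(0, 0) = 0
((A -> A) \/ (~B \/ ~B)) = max(1, 0) = 1
(D /\ B) = min(0.27, 0.07) = 0.07
((D /\ B) \/ C) = max(0.07, 0.73) = 0.73
~((D /\ B) \/ C): Gödel ¬ of 0.73 = 0 (operand ≠ 0)
~~((D /\ B) \/ C): Gödel ¬ of 0 = 1 (operand is 0)
(((A -> A) \/ (~B \/ ~B)) /\ ~~((D /\ B) \/ C)) = min(1, 1) = 1
((((A -> A) \/ (~B \/ ~B)) /\ ~~((D /\ B) \/ C)) -> B): 1 > 0.07, so result = 0.07

0.07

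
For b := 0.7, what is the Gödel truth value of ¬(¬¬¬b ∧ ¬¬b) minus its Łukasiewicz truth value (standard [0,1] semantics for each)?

Gödel evaluation:
  ¬b: Gödel ¬ of 0.7 = 0 (operand ≠ 0)
  ¬¬b: Gödel ¬ of 0 = 1 (operand is 0)
  ¬¬¬b: Gödel ¬ of 1 = 0 (operand ≠ 0)
  ¬b: Gödel ¬ of 0.7 = 0 (operand ≠ 0)
  ¬¬b: Gödel ¬ of 0 = 1 (operand is 0)
  (¬¬¬b ∧ ¬¬b) = min(0, 1) = 0
  ¬(¬¬¬b ∧ ¬¬b): Gödel ¬ of 0 = 1 (operand is 0)
  Gödel value = 1
Łukasiewicz evaluation:
  ¬b: Łukasiewicz ¬ gives 1 − 0.7 = 0.3
  ¬¬b: Łukasiewicz ¬ gives 1 − 0.3 = 0.7
  ¬¬¬b: Łukasiewicz ¬ gives 1 − 0.7 = 0.3
  ¬b: Łukasiewicz ¬ gives 1 − 0.7 = 0.3
  ¬¬b: Łukasiewicz ¬ gives 1 − 0.3 = 0.7
  (¬¬¬b ∧ ¬¬b) = min(0.3, 0.7) = 0.3
  ¬(¬¬¬b ∧ ¬¬b): Łukasiewicz ¬ gives 1 − 0.3 = 0.7
  Łukasiewicz value = 0.7
Difference: 1 − 0.7 = 0.30

0.30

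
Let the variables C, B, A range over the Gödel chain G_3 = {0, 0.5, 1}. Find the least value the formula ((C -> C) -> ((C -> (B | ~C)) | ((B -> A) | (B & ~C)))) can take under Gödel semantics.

The minimum is attained at C = 1, B = 0.5, A = 0:
  (C -> C): 1 ≤ 1, so result = 1
  ~C: Gödel ¬ of 1 = 0 (operand ≠ 0)
  (B | ~C) = max(0.5, 0) = 0.5
  (C -> (B | ~C)): 1 > 0.5, so result = 0.5
  (B -> A): 0.5 > 0, so result = 0
  ~C: Gödel ¬ of 1 = 0 (operand ≠ 0)
  (B & ~C) = min(0.5, 0) = 0
  ((B -> A) | (B & ~C)) = max(0, 0) = 0
  ((C -> (B | ~C)) | ((B -> A) | (B & ~C))) = max(0.5, 0) = 0.5
  ((C -> C) -> ((C -> (B | ~C)) | ((B -> A) | (B & ~C)))): 1 > 0.5, so result = 0.5
Checking all 27 assignments confirms none give a value below 0.50.

0.50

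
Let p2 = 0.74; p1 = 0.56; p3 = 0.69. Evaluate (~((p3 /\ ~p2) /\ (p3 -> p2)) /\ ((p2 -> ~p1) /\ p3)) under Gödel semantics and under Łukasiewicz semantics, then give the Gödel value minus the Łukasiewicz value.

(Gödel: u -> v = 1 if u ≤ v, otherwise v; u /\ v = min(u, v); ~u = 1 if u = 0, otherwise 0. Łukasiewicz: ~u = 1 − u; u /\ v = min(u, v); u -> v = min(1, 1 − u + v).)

-0.69

Gödel evaluation:
  ~p2: Gödel ¬ of 0.74 = 0 (operand ≠ 0)
  (p3 /\ ~p2) = min(0.69, 0) = 0
  (p3 -> p2): 0.69 ≤ 0.74, so result = 1
  ((p3 /\ ~p2) /\ (p3 -> p2)) = min(0, 1) = 0
  ~((p3 /\ ~p2) /\ (p3 -> p2)): Gödel ¬ of 0 = 1 (operand is 0)
  ~p1: Gödel ¬ of 0.56 = 0 (operand ≠ 0)
  (p2 -> ~p1): 0.74 > 0, so result = 0
  ((p2 -> ~p1) /\ p3) = min(0, 0.69) = 0
  (~((p3 /\ ~p2) /\ (p3 -> p2)) /\ ((p2 -> ~p1) /\ p3)) = min(1, 0) = 0
  Gödel value = 0
Łukasiewicz evaluation:
  ~p2: Łukasiewicz ¬ gives 1 − 0.74 = 0.26
  (p3 /\ ~p2) = min(0.69, 0.26) = 0.26
  (p3 -> p2): min(1, 1 − 0.69 + 0.74) = 1
  ((p3 /\ ~p2) /\ (p3 -> p2)) = min(0.26, 1) = 0.26
  ~((p3 /\ ~p2) /\ (p3 -> p2)): Łukasiewicz ¬ gives 1 − 0.26 = 0.74
  ~p1: Łukasiewicz ¬ gives 1 − 0.56 = 0.44
  (p2 -> ~p1): min(1, 1 − 0.74 + 0.44) = 0.7
  ((p2 -> ~p1) /\ p3) = min(0.7, 0.69) = 0.69
  (~((p3 /\ ~p2) /\ (p3 -> p2)) /\ ((p2 -> ~p1) /\ p3)) = min(0.74, 0.69) = 0.69
  Łukasiewicz value = 0.69
Difference: 0 − 0.69 = -0.69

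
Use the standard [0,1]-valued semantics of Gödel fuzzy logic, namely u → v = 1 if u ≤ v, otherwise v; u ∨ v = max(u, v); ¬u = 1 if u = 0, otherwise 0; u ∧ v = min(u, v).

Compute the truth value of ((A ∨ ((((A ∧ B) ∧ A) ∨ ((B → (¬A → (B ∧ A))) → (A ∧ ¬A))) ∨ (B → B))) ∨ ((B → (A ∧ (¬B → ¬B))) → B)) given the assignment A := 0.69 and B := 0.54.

(A ∧ B) = min(0.69, 0.54) = 0.54
((A ∧ B) ∧ A) = min(0.54, 0.69) = 0.54
¬A: Gödel ¬ of 0.69 = 0 (operand ≠ 0)
(B ∧ A) = min(0.54, 0.69) = 0.54
(¬A → (B ∧ A)): 0 ≤ 0.54, so result = 1
(B → (¬A → (B ∧ A))): 0.54 ≤ 1, so result = 1
¬A: Gödel ¬ of 0.69 = 0 (operand ≠ 0)
(A ∧ ¬A) = min(0.69, 0) = 0
((B → (¬A → (B ∧ A))) → (A ∧ ¬A)): 1 > 0, so result = 0
(((A ∧ B) ∧ A) ∨ ((B → (¬A → (B ∧ A))) → (A ∧ ¬A))) = max(0.54, 0) = 0.54
(B → B): 0.54 ≤ 0.54, so result = 1
((((A ∧ B) ∧ A) ∨ ((B → (¬A → (B ∧ A))) → (A ∧ ¬A))) ∨ (B → B)) = max(0.54, 1) = 1
(A ∨ ((((A ∧ B) ∧ A) ∨ ((B → (¬A → (B ∧ A))) → (A ∧ ¬A))) ∨ (B → B))) = max(0.69, 1) = 1
¬B: Gödel ¬ of 0.54 = 0 (operand ≠ 0)
¬B: Gödel ¬ of 0.54 = 0 (operand ≠ 0)
(¬B → ¬B): 0 ≤ 0, so result = 1
(A ∧ (¬B → ¬B)) = min(0.69, 1) = 0.69
(B → (A ∧ (¬B → ¬B))): 0.54 ≤ 0.69, so result = 1
((B → (A ∧ (¬B → ¬B))) → B): 1 > 0.54, so result = 0.54
((A ∨ ((((A ∧ B) ∧ A) ∨ ((B → (¬A → (B ∧ A))) → (A ∧ ¬A))) ∨ (B → B))) ∨ ((B → (A ∧ (¬B → ¬B))) → B)) = max(1, 0.54) = 1

1.00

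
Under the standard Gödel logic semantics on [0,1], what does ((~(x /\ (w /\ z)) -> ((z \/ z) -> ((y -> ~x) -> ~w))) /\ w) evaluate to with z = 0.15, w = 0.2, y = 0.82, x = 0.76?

0.20

(w /\ z) = min(0.2, 0.15) = 0.15
(x /\ (w /\ z)) = min(0.76, 0.15) = 0.15
~(x /\ (w /\ z)): Gödel ¬ of 0.15 = 0 (operand ≠ 0)
(z \/ z) = max(0.15, 0.15) = 0.15
~x: Gödel ¬ of 0.76 = 0 (operand ≠ 0)
(y -> ~x): 0.82 > 0, so result = 0
~w: Gödel ¬ of 0.2 = 0 (operand ≠ 0)
((y -> ~x) -> ~w): 0 ≤ 0, so result = 1
((z \/ z) -> ((y -> ~x) -> ~w)): 0.15 ≤ 1, so result = 1
(~(x /\ (w /\ z)) -> ((z \/ z) -> ((y -> ~x) -> ~w))): 0 ≤ 1, so result = 1
((~(x /\ (w /\ z)) -> ((z \/ z) -> ((y -> ~x) -> ~w))) /\ w) = min(1, 0.2) = 0.2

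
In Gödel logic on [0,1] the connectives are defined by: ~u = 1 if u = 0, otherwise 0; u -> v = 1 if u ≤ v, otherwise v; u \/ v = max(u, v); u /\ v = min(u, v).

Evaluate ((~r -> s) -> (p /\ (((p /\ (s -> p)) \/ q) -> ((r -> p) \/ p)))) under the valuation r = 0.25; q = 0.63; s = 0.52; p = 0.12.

~r: Gödel ¬ of 0.25 = 0 (operand ≠ 0)
(~r -> s): 0 ≤ 0.52, so result = 1
(s -> p): 0.52 > 0.12, so result = 0.12
(p /\ (s -> p)) = min(0.12, 0.12) = 0.12
((p /\ (s -> p)) \/ q) = max(0.12, 0.63) = 0.63
(r -> p): 0.25 > 0.12, so result = 0.12
((r -> p) \/ p) = max(0.12, 0.12) = 0.12
(((p /\ (s -> p)) \/ q) -> ((r -> p) \/ p)): 0.63 > 0.12, so result = 0.12
(p /\ (((p /\ (s -> p)) \/ q) -> ((r -> p) \/ p))) = min(0.12, 0.12) = 0.12
((~r -> s) -> (p /\ (((p /\ (s -> p)) \/ q) -> ((r -> p) \/ p)))): 1 > 0.12, so result = 0.12

0.12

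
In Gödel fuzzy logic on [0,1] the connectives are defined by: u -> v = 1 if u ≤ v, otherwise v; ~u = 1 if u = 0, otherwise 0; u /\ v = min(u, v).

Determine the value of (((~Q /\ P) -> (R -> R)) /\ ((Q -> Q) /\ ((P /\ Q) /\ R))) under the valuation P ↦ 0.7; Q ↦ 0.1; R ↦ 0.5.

~Q: Gödel ¬ of 0.1 = 0 (operand ≠ 0)
(~Q /\ P) = min(0, 0.7) = 0
(R -> R): 0.5 ≤ 0.5, so result = 1
((~Q /\ P) -> (R -> R)): 0 ≤ 1, so result = 1
(Q -> Q): 0.1 ≤ 0.1, so result = 1
(P /\ Q) = min(0.7, 0.1) = 0.1
((P /\ Q) /\ R) = min(0.1, 0.5) = 0.1
((Q -> Q) /\ ((P /\ Q) /\ R)) = min(1, 0.1) = 0.1
(((~Q /\ P) -> (R -> R)) /\ ((Q -> Q) /\ ((P /\ Q) /\ R))) = min(1, 0.1) = 0.1

0.10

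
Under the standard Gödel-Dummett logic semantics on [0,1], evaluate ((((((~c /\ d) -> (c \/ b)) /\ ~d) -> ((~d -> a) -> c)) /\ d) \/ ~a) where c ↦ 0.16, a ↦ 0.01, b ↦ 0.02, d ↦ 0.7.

~c: Gödel ¬ of 0.16 = 0 (operand ≠ 0)
(~c /\ d) = min(0, 0.7) = 0
(c \/ b) = max(0.16, 0.02) = 0.16
((~c /\ d) -> (c \/ b)): 0 ≤ 0.16, so result = 1
~d: Gödel ¬ of 0.7 = 0 (operand ≠ 0)
(((~c /\ d) -> (c \/ b)) /\ ~d) = min(1, 0) = 0
~d: Gödel ¬ of 0.7 = 0 (operand ≠ 0)
(~d -> a): 0 ≤ 0.01, so result = 1
((~d -> a) -> c): 1 > 0.16, so result = 0.16
((((~c /\ d) -> (c \/ b)) /\ ~d) -> ((~d -> a) -> c)): 0 ≤ 0.16, so result = 1
(((((~c /\ d) -> (c \/ b)) /\ ~d) -> ((~d -> a) -> c)) /\ d) = min(1, 0.7) = 0.7
~a: Gödel ¬ of 0.01 = 0 (operand ≠ 0)
((((((~c /\ d) -> (c \/ b)) /\ ~d) -> ((~d -> a) -> c)) /\ d) \/ ~a) = max(0.7, 0) = 0.7

0.70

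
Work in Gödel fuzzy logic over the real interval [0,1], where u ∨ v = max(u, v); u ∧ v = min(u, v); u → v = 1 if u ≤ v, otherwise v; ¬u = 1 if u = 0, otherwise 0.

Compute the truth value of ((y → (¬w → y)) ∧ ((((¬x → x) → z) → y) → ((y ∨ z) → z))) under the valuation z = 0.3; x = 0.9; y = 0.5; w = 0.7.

0.30

¬w: Gödel ¬ of 0.7 = 0 (operand ≠ 0)
(¬w → y): 0 ≤ 0.5, so result = 1
(y → (¬w → y)): 0.5 ≤ 1, so result = 1
¬x: Gödel ¬ of 0.9 = 0 (operand ≠ 0)
(¬x → x): 0 ≤ 0.9, so result = 1
((¬x → x) → z): 1 > 0.3, so result = 0.3
(((¬x → x) → z) → y): 0.3 ≤ 0.5, so result = 1
(y ∨ z) = max(0.5, 0.3) = 0.5
((y ∨ z) → z): 0.5 > 0.3, so result = 0.3
((((¬x → x) → z) → y) → ((y ∨ z) → z)): 1 > 0.3, so result = 0.3
((y → (¬w → y)) ∧ ((((¬x → x) → z) → y) → ((y ∨ z) → z))) = min(1, 0.3) = 0.3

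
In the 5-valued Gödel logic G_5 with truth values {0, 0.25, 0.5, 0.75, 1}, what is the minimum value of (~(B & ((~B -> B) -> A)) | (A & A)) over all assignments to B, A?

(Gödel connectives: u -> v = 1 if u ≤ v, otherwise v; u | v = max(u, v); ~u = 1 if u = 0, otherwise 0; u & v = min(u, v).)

0.25

The minimum is attained at B = 0.25, A = 0.25:
  ~B: Gödel ¬ of 0.25 = 0 (operand ≠ 0)
  (~B -> B): 0 ≤ 0.25, so result = 1
  ((~B -> B) -> A): 1 > 0.25, so result = 0.25
  (B & ((~B -> B) -> A)) = min(0.25, 0.25) = 0.25
  ~(B & ((~B -> B) -> A)): Gödel ¬ of 0.25 = 0 (operand ≠ 0)
  (A & A) = min(0.25, 0.25) = 0.25
  (~(B & ((~B -> B) -> A)) | (A & A)) = max(0, 0.25) = 0.25
Checking all 25 assignments confirms none give a value below 0.25.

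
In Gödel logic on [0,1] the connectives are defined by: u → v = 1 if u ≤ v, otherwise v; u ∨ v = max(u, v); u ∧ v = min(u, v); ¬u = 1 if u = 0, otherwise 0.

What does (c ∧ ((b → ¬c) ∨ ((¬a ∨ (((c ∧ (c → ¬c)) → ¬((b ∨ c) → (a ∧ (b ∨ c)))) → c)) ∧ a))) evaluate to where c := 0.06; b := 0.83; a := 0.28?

0.06

¬c: Gödel ¬ of 0.06 = 0 (operand ≠ 0)
(b → ¬c): 0.83 > 0, so result = 0
¬a: Gödel ¬ of 0.28 = 0 (operand ≠ 0)
¬c: Gödel ¬ of 0.06 = 0 (operand ≠ 0)
(c → ¬c): 0.06 > 0, so result = 0
(c ∧ (c → ¬c)) = min(0.06, 0) = 0
(b ∨ c) = max(0.83, 0.06) = 0.83
(b ∨ c) = max(0.83, 0.06) = 0.83
(a ∧ (b ∨ c)) = min(0.28, 0.83) = 0.28
((b ∨ c) → (a ∧ (b ∨ c))): 0.83 > 0.28, so result = 0.28
¬((b ∨ c) → (a ∧ (b ∨ c))): Gödel ¬ of 0.28 = 0 (operand ≠ 0)
((c ∧ (c → ¬c)) → ¬((b ∨ c) → (a ∧ (b ∨ c)))): 0 ≤ 0, so result = 1
(((c ∧ (c → ¬c)) → ¬((b ∨ c) → (a ∧ (b ∨ c)))) → c): 1 > 0.06, so result = 0.06
(¬a ∨ (((c ∧ (c → ¬c)) → ¬((b ∨ c) → (a ∧ (b ∨ c)))) → c)) = max(0, 0.06) = 0.06
((¬a ∨ (((c ∧ (c → ¬c)) → ¬((b ∨ c) → (a ∧ (b ∨ c)))) → c)) ∧ a) = min(0.06, 0.28) = 0.06
((b → ¬c) ∨ ((¬a ∨ (((c ∧ (c → ¬c)) → ¬((b ∨ c) → (a ∧ (b ∨ c)))) → c)) ∧ a)) = max(0, 0.06) = 0.06
(c ∧ ((b → ¬c) ∨ ((¬a ∨ (((c ∧ (c → ¬c)) → ¬((b ∨ c) → (a ∧ (b ∨ c)))) → c)) ∧ a))) = min(0.06, 0.06) = 0.06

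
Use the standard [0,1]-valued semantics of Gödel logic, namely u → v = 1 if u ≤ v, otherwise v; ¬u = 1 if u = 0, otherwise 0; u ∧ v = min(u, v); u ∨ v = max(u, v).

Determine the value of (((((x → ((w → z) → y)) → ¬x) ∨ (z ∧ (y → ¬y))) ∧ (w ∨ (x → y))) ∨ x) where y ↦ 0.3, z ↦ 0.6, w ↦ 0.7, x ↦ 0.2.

0.20

(w → z): 0.7 > 0.6, so result = 0.6
((w → z) → y): 0.6 > 0.3, so result = 0.3
(x → ((w → z) → y)): 0.2 ≤ 0.3, so result = 1
¬x: Gödel ¬ of 0.2 = 0 (operand ≠ 0)
((x → ((w → z) → y)) → ¬x): 1 > 0, so result = 0
¬y: Gödel ¬ of 0.3 = 0 (operand ≠ 0)
(y → ¬y): 0.3 > 0, so result = 0
(z ∧ (y → ¬y)) = min(0.6, 0) = 0
(((x → ((w → z) → y)) → ¬x) ∨ (z ∧ (y → ¬y))) = max(0, 0) = 0
(x → y): 0.2 ≤ 0.3, so result = 1
(w ∨ (x → y)) = max(0.7, 1) = 1
((((x → ((w → z) → y)) → ¬x) ∨ (z ∧ (y → ¬y))) ∧ (w ∨ (x → y))) = min(0, 1) = 0
(((((x → ((w → z) → y)) → ¬x) ∨ (z ∧ (y → ¬y))) ∧ (w ∨ (x → y))) ∨ x) = max(0, 0.2) = 0.2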